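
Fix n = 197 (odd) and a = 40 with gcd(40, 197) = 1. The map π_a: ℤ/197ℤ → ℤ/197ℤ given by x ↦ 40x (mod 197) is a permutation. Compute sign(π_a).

+1

Start at x=70: 70 → 42 → 104 → 23 → 132 → 158 → 16 → … (one orbit).
Cycle type of π: 49×4 + 1; total 5 cycles.
With 5 cycles on 197 points, sign = (−1)^{197−5} = +1.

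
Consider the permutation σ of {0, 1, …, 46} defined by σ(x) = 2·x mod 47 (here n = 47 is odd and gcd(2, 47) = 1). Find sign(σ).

+1

Start at x=12: 12 → 24 → 1 → 2 → 4 → 8 → 16 → … (one orbit).
The orbit structure of x ↦ 2x mod 47: 3 orbits of sizes [23, 23, 1].
With 3 cycles on 47 points, sign = (−1)^{47−3} = +1.
Check: (2/47) = +1 by Zolotarev.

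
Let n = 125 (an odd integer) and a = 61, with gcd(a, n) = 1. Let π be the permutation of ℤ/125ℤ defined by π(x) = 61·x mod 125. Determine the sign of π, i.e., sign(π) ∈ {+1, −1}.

Orbit of 66 under x↦61x: [66, 26, 86, 121, 6, 116, 76]… (length divides ord_125(61)).
Decompose π into cycles: lengths [25, 25, 25, 25, 5, 5, 5, 5, 1, 1, 1, 1, 1] (13 cycles, including the fixed point 0).
With 13 cycles on 125 points, sign = (−1)^{125−13} = +1.
The Jacobi symbol (61|125) = +1 (Zolotarev) agrees.

+1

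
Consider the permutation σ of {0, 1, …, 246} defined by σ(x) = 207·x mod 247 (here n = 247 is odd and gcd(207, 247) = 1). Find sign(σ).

Trace 1: π^k(1) = [1, 207, 118, 220, 92, 25, 235] for k=0..6.
Cycle type of π: 18×12 + 9×2 + 2×6 + 1; total 21 cycles.
With 21 cycles on 247 points, sign = (−1)^{247−21} = +1.
(207|247)_J = +1 (Zolotarev's lemma cross-check).

+1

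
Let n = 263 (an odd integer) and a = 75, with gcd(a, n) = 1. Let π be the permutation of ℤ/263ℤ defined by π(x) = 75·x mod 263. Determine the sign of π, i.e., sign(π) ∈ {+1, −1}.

Trace 178: π^k(178) = [178, 200, 9, 149, 129, 207, 8] for k=0..6.
Cycle type of π: 131×2 + 1; total 3 cycles.
Σ(ℓ_i−1) = 263−3 = 260; sign = (−1)^260 = +1.
(75|263)_J = +1 (Zolotarev's lemma cross-check).

+1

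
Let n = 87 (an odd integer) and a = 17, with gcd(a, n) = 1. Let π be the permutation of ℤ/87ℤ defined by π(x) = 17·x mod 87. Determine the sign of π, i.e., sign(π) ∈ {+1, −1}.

Start at x=17: 17 → 28 → 41 → 1 → 17 (one orbit).
π_17 has 23 disjoint cycles with lengths [4, 4, 4, 4, 4, 4, 4, 4, 4, 4, 4, 4, 4, 4, 4, 4, 4, 4, 4, 4, 4, 2, 1] on {0,…,86}.
With 23 cycles on 87 points, sign = (−1)^{87−23} = +1.
Check: (17/87) = +1 by Zolotarev.

+1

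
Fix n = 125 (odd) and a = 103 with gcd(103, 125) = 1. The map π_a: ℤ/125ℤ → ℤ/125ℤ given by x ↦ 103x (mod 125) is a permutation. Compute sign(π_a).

Start at x=54: 54 → 62 → 11 → 8 → 74 → 122 → 66 → … (one orbit).
Cycle type of π: 100 + 20 + 4 + 1; total 4 cycles.
Σ(ℓ_i−1) = 125−4 = 121; sign = (−1)^121 = -1.
Check: (103/125) = -1 by Zolotarev.

-1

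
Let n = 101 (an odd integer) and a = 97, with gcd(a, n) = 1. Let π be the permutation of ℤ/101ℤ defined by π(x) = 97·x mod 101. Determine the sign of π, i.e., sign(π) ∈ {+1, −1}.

+1

Trace 56: π^k(56) = [56, 79, 88, 52, 95, 24, 5] for k=0..6.
Cycle lengths of π_97 on ℤ/101ℤ: [25, 25, 25, 25, 1]; 5 cycles in total.
101 − 5 = 96 transpositions; sign(π) = (−1)^96 = +1.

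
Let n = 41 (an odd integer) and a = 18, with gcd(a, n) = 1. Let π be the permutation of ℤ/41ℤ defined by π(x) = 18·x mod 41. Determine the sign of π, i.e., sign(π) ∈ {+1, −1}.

Trace 37: π^k(37) = [37, 10, 16, 1, 18] for k=0..4.
Cycle type of π: 5×8 + 1; total 9 cycles.
41 − 9 = 32 transpositions; sign(π) = (−1)^32 = +1.
(18|41)_J = +1 (Zolotarev's lemma cross-check).

+1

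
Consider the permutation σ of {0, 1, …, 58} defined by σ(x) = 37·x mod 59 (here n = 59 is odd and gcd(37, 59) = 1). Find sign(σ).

Orbit of 4 under x↦37x: [4, 30, 48, 6, 45, 13, 9]… (length divides ord_59(37)).
2 cycles of lengths [58, 1].
2 cycles on 59: each ℓ→(−1)^(ℓ−1), product (−1)^57 = -1.

-1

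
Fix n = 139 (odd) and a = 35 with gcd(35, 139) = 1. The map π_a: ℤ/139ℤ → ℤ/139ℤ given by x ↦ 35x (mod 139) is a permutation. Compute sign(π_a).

Trace 122: π^k(122) = [122, 100, 25, 41, 45, 46, 81] for k=0..6.
Cycle type of π: 69×2 + 1; total 3 cycles.
sign(π) = (−1)^{n − #cycles} = (−1)^{139−3} = (−1)^136 = +1.

+1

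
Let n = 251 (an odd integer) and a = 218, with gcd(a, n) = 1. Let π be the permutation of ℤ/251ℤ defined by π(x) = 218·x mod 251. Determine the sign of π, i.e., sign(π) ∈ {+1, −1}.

Orbit of 153 under x↦218x: [153, 222, 204, 45, 21, 60, 28]… (length divides ord_251(218)).
π_218 has 3 disjoint cycles with lengths [125, 125, 1] on {0,…,250}.
n − c = 251 − 3 = 248; sign = (−1)^248 = +1.
Check: (218/251) = +1 by Zolotarev.

+1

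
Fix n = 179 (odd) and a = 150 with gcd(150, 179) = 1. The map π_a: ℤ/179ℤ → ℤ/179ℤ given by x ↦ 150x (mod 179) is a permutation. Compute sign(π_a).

Start at x=154: 154 → 9 → 97 → 51 → 132 → 110 → 32 → … (one orbit).
Cycle lengths of π_150 on ℤ/179ℤ: [178, 1]; 2 cycles in total.
2 cycles on 179: each ℓ→(−1)^(ℓ−1), product (−1)^177 = -1.
(150|179)_J = -1 (Zolotarev's lemma cross-check).

-1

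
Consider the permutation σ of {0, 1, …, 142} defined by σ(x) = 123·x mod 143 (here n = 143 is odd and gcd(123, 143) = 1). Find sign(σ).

Start at x=85: 85 → 16 → 109 → 108 → 128 → 14 → 6 → … (one orbit).
Cycle lengths of π_123 on ℤ/143ℤ: [60, 60, 12, 10, 1]; 5 cycles in total.
With 5 cycles on 143 points, sign = (−1)^{143−5} = +1.

+1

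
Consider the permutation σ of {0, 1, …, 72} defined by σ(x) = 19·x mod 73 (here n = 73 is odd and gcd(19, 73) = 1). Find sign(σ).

Trace 8: π^k(8) = [8, 6, 41, 49, 55, 23, 72] for k=0..6.
Cycle lengths of π_19 on ℤ/73ℤ: [36, 36, 1]; 3 cycles in total.
73 − 3 = 70 transpositions; sign(π) = (−1)^70 = +1.
Zolotarev: (19|73) = +1, matching the cycle-count sign.

+1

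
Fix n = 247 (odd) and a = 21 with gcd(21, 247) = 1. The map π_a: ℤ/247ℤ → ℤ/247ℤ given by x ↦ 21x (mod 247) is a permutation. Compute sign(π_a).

+1

Orbit of 25 under x↦21x: [25, 31, 157, 86, 77, 135, 118]… (length divides ord_247(21)).
Decompose π into cycles: lengths [36, 36, 36, 36, 36, 36, 18, 4, 4, 4, 1] (11 cycles, including the fixed point 0).
247 − 11 = 236 transpositions; sign(π) = (−1)^236 = +1.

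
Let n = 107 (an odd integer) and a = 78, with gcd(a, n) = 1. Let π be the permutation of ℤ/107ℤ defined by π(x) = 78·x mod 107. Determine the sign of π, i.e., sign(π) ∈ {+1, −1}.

Trace 93: π^k(93) = [93, 85, 103, 9, 60, 79, 63] for k=0..6.
The orbit structure of x ↦ 78x mod 107: 2 orbits of sizes [106, 1].
n − c = 107 − 2 = 105; sign = (−1)^105 = -1.
Via Zolotarev, sign(π_{78}) = (78|107) = -1.

-1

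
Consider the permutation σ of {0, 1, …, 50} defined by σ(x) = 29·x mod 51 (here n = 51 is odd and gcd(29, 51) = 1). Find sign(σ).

+1

Orbit of 20 under x↦29x: [20, 19, 41, 16, 5, 43, 23]… (length divides ord_51(29)).
The orbit structure of x ↦ 29x mod 51: 5 orbits of sizes [16, 16, 16, 2, 1].
n − c = 51 − 5 = 46; sign = (−1)^46 = +1.
Check: (29/51) = +1 by Zolotarev.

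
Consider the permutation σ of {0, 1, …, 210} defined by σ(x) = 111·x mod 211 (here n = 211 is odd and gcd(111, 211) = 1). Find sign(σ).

-1

Orbit of 71 under x↦111x: [71, 74, 196, 23, 21, 10, 55]… (length divides ord_211(111)).
Decompose π into cycles: lengths [30, 30, 30, 30, 30, 30, 30, 1] (8 cycles, including the fixed point 0).
With 8 cycles on 211 points, sign = (−1)^{211−8} = -1.
Check: (111/211) = -1 by Zolotarev.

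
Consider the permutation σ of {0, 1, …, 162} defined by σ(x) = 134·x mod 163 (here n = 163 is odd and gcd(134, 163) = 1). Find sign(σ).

+1

Trace 16: π^k(16) = [16, 25, 90, 161, 58, 111, 41] for k=0..6.
π_134 has 3 disjoint cycles with lengths [81, 81, 1] on {0,…,162}.
163 − 3 = 160 transpositions; sign(π) = (−1)^160 = +1.
The Jacobi symbol (134|163) = +1 (Zolotarev) agrees.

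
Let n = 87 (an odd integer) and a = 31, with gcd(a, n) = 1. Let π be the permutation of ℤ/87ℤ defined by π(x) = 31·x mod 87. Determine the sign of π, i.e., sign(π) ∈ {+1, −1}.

-1

Start at x=4: 4 → 37 → 16 → 61 → 64 → 70 → 82 → … (one orbit).
The orbit structure of x ↦ 31x mod 87: 6 orbits of sizes [28, 28, 28, 1, 1, 1].
n − c = 87 − 6 = 81; sign = (−1)^81 = -1.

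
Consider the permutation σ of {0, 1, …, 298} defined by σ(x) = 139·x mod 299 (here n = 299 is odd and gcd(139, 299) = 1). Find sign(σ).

Start at x=185: 185 → 1 → 139 → 185 (one orbit).
The orbit structure of x ↦ 139x mod 299: 115 orbits of sizes [3, 3, 3, 3, 3, 3, 3, 3, 3, 3, 3, 3, 3, 3, 3, 3, 3, 3, 3, 3, 3, 3, 3, 3, 3, 3, 3, 3, 3, 3, 3, 3, 3, 3, 3, 3, 3, 3, 3, 3, 3, 3, 3, 3, 3, 3, 3, 3, 3, 3, 3, 3, 3, 3, 3, 3, 3, 3, 3, 3, 3, 3, 3, 3, 3, 3, 3, 3, 3, 3, 3, 3, 3, 3, 3, 3, 3, 3, 3, 3, 3, 3, 3, 3, 3, 3, 3, 3, 3, 3, 3, 3, 1, 1, 1, 1, 1, 1, 1, 1, 1, 1, 1, 1, 1, 1, 1, 1, 1, 1, 1, 1, 1, 1, 1].
Σ(ℓ_i−1) = 299−115 = 184; sign = (−1)^184 = +1.
The Jacobi symbol (139|299) = +1 (Zolotarev) agrees.

+1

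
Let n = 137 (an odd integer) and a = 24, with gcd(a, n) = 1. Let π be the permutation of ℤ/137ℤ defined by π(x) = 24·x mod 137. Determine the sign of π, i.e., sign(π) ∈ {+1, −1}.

Trace 22: π^k(22) = [22, 117, 68, 125, 123, 75, 19] for k=0..6.
Cycle type of π: 136 + 1; total 2 cycles.
137 − 2 = 135 transpositions; sign(π) = (−1)^135 = -1.
(24|137)_J = -1 (Zolotarev's lemma cross-check).

-1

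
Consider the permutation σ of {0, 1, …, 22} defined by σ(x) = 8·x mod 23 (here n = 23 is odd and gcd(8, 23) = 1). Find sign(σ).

Orbit of 8 under x↦8x: [8, 18, 6, 2, 16, 13, 12]… (length divides ord_23(8)).
Decompose π into cycles: lengths [11, 11, 1] (3 cycles, including the fixed point 0).
n − c = 23 − 3 = 20; sign = (−1)^20 = +1.
Check: (8/23) = +1 by Zolotarev.

+1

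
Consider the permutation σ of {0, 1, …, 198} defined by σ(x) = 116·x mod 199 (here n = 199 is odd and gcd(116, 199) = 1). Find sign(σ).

+1

Start at x=92: 92 → 125 → 172 → 52 → 62 → 28 → 64 → … (one orbit).
Cycle lengths of π_116 on ℤ/199ℤ: [33, 33, 33, 33, 33, 33, 1]; 7 cycles in total.
sign(π) = (−1)^{n − #cycles} = (−1)^{199−7} = (−1)^192 = +1.
Via Zolotarev, sign(π_{116}) = (116|199) = +1.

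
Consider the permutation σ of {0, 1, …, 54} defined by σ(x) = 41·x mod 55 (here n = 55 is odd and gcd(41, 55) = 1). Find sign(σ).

-1

Trace 31: π^k(31) = [31, 6, 26, 21, 36, 46, 16] for k=0..6.
The orbit structure of x ↦ 41x mod 55: 10 orbits of sizes [10, 10, 10, 10, 10, 1, 1, 1, 1, 1].
55 − 10 = 45 transpositions; sign(π) = (−1)^45 = -1.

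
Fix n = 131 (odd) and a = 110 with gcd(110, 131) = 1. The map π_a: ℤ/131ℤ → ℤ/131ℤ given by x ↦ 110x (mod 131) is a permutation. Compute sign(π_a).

-1

Trace 124: π^k(124) = [124, 16, 57, 113, 116, 53, 66] for k=0..6.
π_110 has 2 disjoint cycles with lengths [130, 1] on {0,…,130}.
With 2 cycles on 131 points, sign = (−1)^{131−2} = -1.
Zolotarev: (110|131) = -1, matching the cycle-count sign.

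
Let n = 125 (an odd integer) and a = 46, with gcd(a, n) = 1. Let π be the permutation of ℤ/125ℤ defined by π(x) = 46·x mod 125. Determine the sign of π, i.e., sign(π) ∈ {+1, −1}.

+1

Orbit of 96 under x↦46x: [96, 41, 11, 6, 26, 71, 16]… (length divides ord_125(46)).
Decompose π into cycles: lengths [25, 25, 25, 25, 5, 5, 5, 5, 1, 1, 1, 1, 1] (13 cycles, including the fixed point 0).
13 cycles on 125: each ℓ→(−1)^(ℓ−1), product (−1)^112 = +1.
Via Zolotarev, sign(π_{46}) = (46|125) = +1.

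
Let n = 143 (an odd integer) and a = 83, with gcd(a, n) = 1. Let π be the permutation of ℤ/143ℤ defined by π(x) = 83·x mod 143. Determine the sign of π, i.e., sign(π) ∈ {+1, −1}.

+1

Trace 18: π^k(18) = [18, 64, 21, 27, 96, 103, 112] for k=0..6.
Decompose π into cycles: lengths [20, 20, 20, 20, 20, 20, 10, 4, 4, 4, 1] (11 cycles, including the fixed point 0).
n − c = 143 − 11 = 132; sign = (−1)^132 = +1.
The Jacobi symbol (83|143) = +1 (Zolotarev) agrees.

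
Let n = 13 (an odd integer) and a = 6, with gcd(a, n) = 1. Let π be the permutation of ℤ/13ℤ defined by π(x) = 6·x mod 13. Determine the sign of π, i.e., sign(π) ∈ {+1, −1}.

Trace 3: π^k(3) = [3, 5, 4, 11, 1, 6, 10] for k=0..6.
π_6 has 2 disjoint cycles with lengths [12, 1] on {0,…,12}.
With 2 cycles on 13 points, sign = (−1)^{13−2} = -1.
Check: (6/13) = -1 by Zolotarev.

-1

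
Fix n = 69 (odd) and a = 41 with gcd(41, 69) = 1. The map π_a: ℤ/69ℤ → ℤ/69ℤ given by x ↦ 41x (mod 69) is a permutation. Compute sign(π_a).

Start at x=47: 47 → 64 → 2 → 13 → 50 → 49 → 8 → … (one orbit).
Cycle lengths of π_41 on ℤ/69ℤ: [22, 22, 11, 11, 2, 1]; 6 cycles in total.
n − c = 69 − 6 = 63; sign = (−1)^63 = -1.
(41|69)_J = -1 (Zolotarev's lemma cross-check).

-1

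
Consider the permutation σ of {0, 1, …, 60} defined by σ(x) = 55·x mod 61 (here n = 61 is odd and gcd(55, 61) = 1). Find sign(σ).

Trace 25: π^k(25) = [25, 33, 46, 29, 9, 7, 19] for k=0..6.
π_55 has 2 disjoint cycles with lengths [60, 1] on {0,…,60}.
Σ(ℓ_i−1) = 61−2 = 59; sign = (−1)^59 = -1.
Check: (55/61) = -1 by Zolotarev.

-1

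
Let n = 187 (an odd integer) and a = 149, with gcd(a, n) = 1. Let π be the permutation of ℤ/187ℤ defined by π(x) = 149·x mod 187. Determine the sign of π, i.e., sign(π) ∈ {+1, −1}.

Orbit of 86 under x↦149x: [86, 98, 16, 140, 103, 13, 67]… (length divides ord_187(149)).
The orbit structure of x ↦ 149x mod 187: 14 orbits of sizes [20, 20, 20, 20, 20, 20, 20, 20, 10, 4, 4, 4, 4, 1].
sign(π) = (−1)^{n − #cycles} = (−1)^{187−14} = (−1)^173 = -1.
Via Zolotarev, sign(π_{149}) = (149|187) = -1.

-1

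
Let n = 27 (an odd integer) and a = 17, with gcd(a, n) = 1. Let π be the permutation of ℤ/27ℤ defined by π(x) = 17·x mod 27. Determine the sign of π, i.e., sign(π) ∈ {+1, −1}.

Trace 19: π^k(19) = [19, 26, 10, 8, 1, 17] for k=0..5.
Decompose π into cycles: lengths [6, 6, 6, 2, 2, 2, 2, 1] (8 cycles, including the fixed point 0).
27 − 8 = 19 transpositions; sign(π) = (−1)^19 = -1.
The Jacobi symbol (17|27) = -1 (Zolotarev) agrees.

-1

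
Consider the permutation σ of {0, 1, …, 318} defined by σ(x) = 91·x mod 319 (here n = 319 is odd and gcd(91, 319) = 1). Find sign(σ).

+1

Orbit of 25 under x↦91x: [25, 42, 313, 92, 78, 80, 262]… (length divides ord_319(91)).
π_91 has 9 disjoint cycles with lengths [70, 70, 70, 70, 14, 14, 5, 5, 1] on {0,…,318}.
With 9 cycles on 319 points, sign = (−1)^{319−9} = +1.
Via Zolotarev, sign(π_{91}) = (91|319) = +1.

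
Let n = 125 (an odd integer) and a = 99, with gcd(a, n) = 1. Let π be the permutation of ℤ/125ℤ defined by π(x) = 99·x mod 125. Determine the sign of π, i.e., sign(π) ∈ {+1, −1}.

+1

Orbit of 49 under x↦99x: [49, 101, 124, 26, 74, 76, 24]… (length divides ord_125(99)).
Decompose π into cycles: lengths [10, 10, 10, 10, 10, 10, 10, 10, 10, 10, 2, 2, 2, 2, 2, 2, 2, 2, 2, 2, 2, 2, 1] (23 cycles, including the fixed point 0).
125 − 23 = 102 transpositions; sign(π) = (−1)^102 = +1.
(99|125)_J = +1 (Zolotarev's lemma cross-check).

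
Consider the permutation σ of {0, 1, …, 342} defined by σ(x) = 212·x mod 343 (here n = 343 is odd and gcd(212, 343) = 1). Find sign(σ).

Trace 193: π^k(193) = [193, 99, 65, 60, 29, 317, 319] for k=0..6.
Decompose π into cycles: lengths [147, 147, 21, 21, 3, 3, 1] (7 cycles, including the fixed point 0).
With 7 cycles on 343 points, sign = (−1)^{343−7} = +1.
Check: (212/343) = +1 by Zolotarev.

+1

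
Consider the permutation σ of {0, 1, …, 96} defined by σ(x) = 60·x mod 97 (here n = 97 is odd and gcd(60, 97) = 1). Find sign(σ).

Start at x=56: 56 → 62 → 34 → 3 → 83 → 33 → 40 → … (one orbit).
2 cycles of lengths [96, 1].
n − c = 97 − 2 = 95; sign = (−1)^95 = -1.
Zolotarev: (60|97) = -1, matching the cycle-count sign.

-1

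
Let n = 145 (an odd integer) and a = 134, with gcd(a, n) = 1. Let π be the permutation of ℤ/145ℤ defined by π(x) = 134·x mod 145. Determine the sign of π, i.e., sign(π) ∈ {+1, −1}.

Orbit of 79 under x↦134x: [79, 1, 134, 121, 119, 141, 44]… (length divides ord_145(134)).
Decompose π into cycles: lengths [28, 28, 28, 28, 28, 2, 2, 1] (8 cycles, including the fixed point 0).
Σ(ℓ_i−1) = 145−8 = 137; sign = (−1)^137 = -1.
(134|145)_J = -1 (Zolotarev's lemma cross-check).

-1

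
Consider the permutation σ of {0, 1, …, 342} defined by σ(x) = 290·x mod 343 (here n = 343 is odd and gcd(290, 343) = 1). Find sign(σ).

Trace 295: π^k(295) = [295, 143, 310, 34, 256, 152, 176] for k=0..6.
Cycle type of π: 294 + 42 + 6 + 1; total 4 cycles.
4 cycles on 343: each ℓ→(−1)^(ℓ−1), product (−1)^339 = -1.
(290|343)_J = -1 (Zolotarev's lemma cross-check).

-1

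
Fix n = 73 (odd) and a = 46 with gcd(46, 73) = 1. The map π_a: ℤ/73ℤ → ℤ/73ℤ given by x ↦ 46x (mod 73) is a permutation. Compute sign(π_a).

+1

Trace 1: π^k(1) = [1, 46, 72, 27] for k=0..3.
π_46 has 19 disjoint cycles with lengths [4, 4, 4, 4, 4, 4, 4, 4, 4, 4, 4, 4, 4, 4, 4, 4, 4, 4, 1] on {0,…,72}.
n − c = 73 − 19 = 54; sign = (−1)^54 = +1.
(46|73)_J = +1 (Zolotarev's lemma cross-check).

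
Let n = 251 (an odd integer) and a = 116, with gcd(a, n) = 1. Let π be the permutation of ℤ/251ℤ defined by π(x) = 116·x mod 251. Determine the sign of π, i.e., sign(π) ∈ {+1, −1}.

-1

Trace 228: π^k(228) = [228, 93, 246, 173, 239, 114, 172] for k=0..6.
Cycle lengths of π_116 on ℤ/251ℤ: [250, 1]; 2 cycles in total.
sign(π) = (−1)^{n − #cycles} = (−1)^{251−2} = (−1)^249 = -1.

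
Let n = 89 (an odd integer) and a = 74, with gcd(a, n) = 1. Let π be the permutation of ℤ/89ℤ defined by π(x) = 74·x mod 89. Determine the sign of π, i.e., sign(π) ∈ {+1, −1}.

-1

Orbit of 18 under x↦74x: [18, 86, 45, 37, 68, 48, 81]… (length divides ord_89(74)).
The orbit structure of x ↦ 74x mod 89: 2 orbits of sizes [88, 1].
n − c = 89 − 2 = 87; sign = (−1)^87 = -1.
Zolotarev: (74|89) = -1, matching the cycle-count sign.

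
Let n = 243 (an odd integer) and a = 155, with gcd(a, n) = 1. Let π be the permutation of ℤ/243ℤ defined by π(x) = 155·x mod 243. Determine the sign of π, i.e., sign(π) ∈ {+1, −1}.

-1

Orbit of 184 under x↦155x: [184, 89, 187, 68, 91, 11, 4]… (length divides ord_243(155)).
6 cycles of lengths [162, 54, 18, 6, 2, 1].
sign(π) = (−1)^{n − #cycles} = (−1)^{243−6} = (−1)^237 = -1.
The Jacobi symbol (155|243) = -1 (Zolotarev) agrees.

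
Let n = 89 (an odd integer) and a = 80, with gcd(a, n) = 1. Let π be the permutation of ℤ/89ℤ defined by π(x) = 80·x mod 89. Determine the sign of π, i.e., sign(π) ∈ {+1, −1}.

Orbit of 16 under x↦80x: [16, 34, 50, 84, 45, 40, 85]… (length divides ord_89(80)).
The orbit structure of x ↦ 80x mod 89: 3 orbits of sizes [44, 44, 1].
n − c = 89 − 3 = 86; sign = (−1)^86 = +1.
(80|89)_J = +1 (Zolotarev's lemma cross-check).

+1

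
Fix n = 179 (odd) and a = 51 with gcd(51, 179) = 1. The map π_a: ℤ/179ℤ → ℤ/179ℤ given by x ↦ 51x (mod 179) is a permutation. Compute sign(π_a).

+1

Start at x=80: 80 → 142 → 82 → 65 → 93 → 89 → 64 → … (one orbit).
The orbit structure of x ↦ 51x mod 179: 3 orbits of sizes [89, 89, 1].
n − c = 179 − 3 = 176; sign = (−1)^176 = +1.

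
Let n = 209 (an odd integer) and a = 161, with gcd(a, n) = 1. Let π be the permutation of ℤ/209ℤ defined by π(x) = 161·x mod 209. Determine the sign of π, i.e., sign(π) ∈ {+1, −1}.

Trace 6: π^k(6) = [6, 130, 30, 23, 150, 115, 123] for k=0..6.
π_161 has 6 disjoint cycles with lengths [90, 90, 10, 9, 9, 1] on {0,…,208}.
n − c = 209 − 6 = 203; sign = (−1)^203 = -1.

-1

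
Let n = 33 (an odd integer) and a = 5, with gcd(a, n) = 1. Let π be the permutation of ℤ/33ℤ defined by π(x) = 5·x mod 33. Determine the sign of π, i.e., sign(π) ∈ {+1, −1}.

-1

Start at x=14: 14 → 4 → 20 → 1 → 5 → 25 → 26 → … (one orbit).
6 cycles of lengths [10, 10, 5, 5, 2, 1].
sign(π) = (−1)^{n − #cycles} = (−1)^{33−6} = (−1)^27 = -1.
Via Zolotarev, sign(π_{5}) = (5|33) = -1.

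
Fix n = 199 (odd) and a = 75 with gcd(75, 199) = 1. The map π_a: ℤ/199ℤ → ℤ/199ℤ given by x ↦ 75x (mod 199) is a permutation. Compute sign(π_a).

-1

Start at x=116: 116 → 143 → 178 → 17 → 81 → 105 → 114 → … (one orbit).
Decompose π into cycles: lengths [198, 1] (2 cycles, including the fixed point 0).
199 − 2 = 197 transpositions; sign(π) = (−1)^197 = -1.
Zolotarev: (75|199) = -1, matching the cycle-count sign.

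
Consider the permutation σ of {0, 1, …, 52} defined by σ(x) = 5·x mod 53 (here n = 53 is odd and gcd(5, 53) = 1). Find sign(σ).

Start at x=12: 12 → 7 → 35 → 16 → 27 → 29 → 39 → … (one orbit).
Cycle type of π: 52 + 1; total 2 cycles.
Σ(ℓ_i−1) = 53−2 = 51; sign = (−1)^51 = -1.

-1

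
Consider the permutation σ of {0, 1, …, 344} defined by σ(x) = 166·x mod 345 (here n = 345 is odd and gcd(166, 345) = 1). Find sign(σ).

Orbit of 106 under x↦166x: [106, 1, 166, 301, 286, 211, 181]… (length divides ord_345(166)).
Cycle lengths of π_166 on ℤ/345ℤ: [22, 22, 22, 22, 22, 22, 22, 22, 22, 22, 22, 22, 22, 22, 22, 1, 1, 1, 1, 1, 1, 1, 1, 1, 1, 1, 1, 1, 1, 1]; 30 cycles in total.
With 30 cycles on 345 points, sign = (−1)^{345−30} = -1.
The Jacobi symbol (166|345) = -1 (Zolotarev) agrees.

-1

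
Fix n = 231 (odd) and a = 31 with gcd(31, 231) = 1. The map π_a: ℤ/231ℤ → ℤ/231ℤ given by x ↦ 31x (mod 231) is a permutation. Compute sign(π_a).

Start at x=190: 190 → 115 → 100 → 97 → 4 → 124 → 148 → … (one orbit).
18 cycles of lengths [30, 30, 30, 30, 30, 30, 6, 6, 6, 5, 5, 5, 5, 5, 5, 1, 1, 1].
n − c = 231 − 18 = 213; sign = (−1)^213 = -1.
The Jacobi symbol (31|231) = -1 (Zolotarev) agrees.

-1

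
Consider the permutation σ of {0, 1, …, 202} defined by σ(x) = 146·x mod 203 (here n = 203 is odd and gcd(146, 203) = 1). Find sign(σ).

Orbit of 1 under x↦146x: [1, 146]… (length divides ord_203(146)).
116 cycles of lengths [2, 2, 2, 2, 2, 2, 2, 2, 2, 2, 2, 2, 2, 2, 2, 2, 2, 2, 2, 2, 2, 2, 2, 2, 2, 2, 2, 2, 2, 2, 2, 2, 2, 2, 2, 2, 2, 2, 2, 2, 2, 2, 2, 2, 2, 2, 2, 2, 2, 2, 2, 2, 2, 2, 2, 2, 2, 2, 2, 2, 2, 2, 2, 2, 2, 2, 2, 2, 2, 2, 2, 2, 2, 2, 2, 2, 2, 2, 2, 2, 2, 2, 2, 2, 2, 2, 2, 1, 1, 1, 1, 1, 1, 1, 1, 1, 1, 1, 1, 1, 1, 1, 1, 1, 1, 1, 1, 1, 1, 1, 1, 1, 1, 1, 1, 1].
203 − 116 = 87 transpositions; sign(π) = (−1)^87 = -1.

-1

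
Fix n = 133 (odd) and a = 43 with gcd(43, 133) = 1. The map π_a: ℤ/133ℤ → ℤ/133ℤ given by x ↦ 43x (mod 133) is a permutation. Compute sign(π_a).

+1

Trace 92: π^k(92) = [92, 99, 1, 43, 120, 106, 36] for k=0..6.
Cycle lengths of π_43 on ℤ/133ℤ: [9, 9, 9, 9, 9, 9, 9, 9, 9, 9, 9, 9, 9, 9, 1, 1, 1, 1, 1, 1, 1]; 21 cycles in total.
Σ(ℓ_i−1) = 133−21 = 112; sign = (−1)^112 = +1.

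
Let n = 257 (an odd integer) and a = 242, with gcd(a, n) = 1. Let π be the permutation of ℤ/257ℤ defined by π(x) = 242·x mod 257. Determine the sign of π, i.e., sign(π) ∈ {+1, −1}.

Trace 240: π^k(240) = [240, 255, 30, 64, 68, 8, 137] for k=0..6.
Cycle lengths of π_242 on ℤ/257ℤ: [32, 32, 32, 32, 32, 32, 32, 32, 1]; 9 cycles in total.
9 cycles on 257: each ℓ→(−1)^(ℓ−1), product (−1)^248 = +1.

+1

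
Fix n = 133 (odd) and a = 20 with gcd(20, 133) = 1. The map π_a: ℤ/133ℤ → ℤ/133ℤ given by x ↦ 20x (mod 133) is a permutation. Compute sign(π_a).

-1

Trace 20: π^k(20) = [20, 1] for k=0..1.
The orbit structure of x ↦ 20x mod 133: 76 orbits of sizes [2, 2, 2, 2, 2, 2, 2, 2, 2, 2, 2, 2, 2, 2, 2, 2, 2, 2, 2, 2, 2, 2, 2, 2, 2, 2, 2, 2, 2, 2, 2, 2, 2, 2, 2, 2, 2, 2, 2, 2, 2, 2, 2, 2, 2, 2, 2, 2, 2, 2, 2, 2, 2, 2, 2, 2, 2, 1, 1, 1, 1, 1, 1, 1, 1, 1, 1, 1, 1, 1, 1, 1, 1, 1, 1, 1].
n − c = 133 − 76 = 57; sign = (−1)^57 = -1.
Via Zolotarev, sign(π_{20}) = (20|133) = -1.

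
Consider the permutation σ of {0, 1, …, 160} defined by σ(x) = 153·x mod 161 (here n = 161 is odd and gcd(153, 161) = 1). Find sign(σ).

Orbit of 20 under x↦153x: [20, 1, 153, 64, 132, 71, 76]… (length divides ord_161(153)).
Decompose π into cycles: lengths [22, 22, 22, 22, 22, 22, 22, 2, 2, 2, 1] (11 cycles, including the fixed point 0).
With 11 cycles on 161 points, sign = (−1)^{161−11} = +1.

+1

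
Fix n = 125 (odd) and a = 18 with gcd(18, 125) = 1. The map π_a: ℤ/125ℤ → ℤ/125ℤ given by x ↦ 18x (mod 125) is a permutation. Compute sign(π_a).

-1

Orbit of 51 under x↦18x: [51, 43, 24, 57, 26, 93, 49]… (length divides ord_125(18)).
Cycle lengths of π_18 on ℤ/125ℤ: [20, 20, 20, 20, 20, 4, 4, 4, 4, 4, 4, 1]; 12 cycles in total.
sign(π) = (−1)^{n − #cycles} = (−1)^{125−12} = (−1)^113 = -1.
(18|125)_J = -1 (Zolotarev's lemma cross-check).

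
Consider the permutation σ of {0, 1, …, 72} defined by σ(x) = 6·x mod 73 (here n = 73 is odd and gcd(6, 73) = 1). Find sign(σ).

Trace 57: π^k(57) = [57, 50, 8, 48, 69, 49, 2] for k=0..6.
π_6 has 3 disjoint cycles with lengths [36, 36, 1] on {0,…,72}.
With 3 cycles on 73 points, sign = (−1)^{73−3} = +1.
Via Zolotarev, sign(π_{6}) = (6|73) = +1.

+1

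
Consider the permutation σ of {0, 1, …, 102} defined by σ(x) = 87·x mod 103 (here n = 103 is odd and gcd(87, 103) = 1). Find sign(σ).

Start at x=38: 38 → 10 → 46 → 88 → 34 → 74 → 52 → … (one orbit).
Cycle type of π: 102 + 1; total 2 cycles.
With 2 cycles on 103 points, sign = (−1)^{103−2} = -1.
Check: (87/103) = -1 by Zolotarev.

-1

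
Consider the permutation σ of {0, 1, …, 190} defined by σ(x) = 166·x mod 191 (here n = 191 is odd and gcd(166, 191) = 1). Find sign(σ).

Orbit of 190 under x↦166x: [190, 25, 139, 154, 161, 177, 159]… (length divides ord_191(166)).
Cycle type of π: 38×5 + 1; total 6 cycles.
n − c = 191 − 6 = 185; sign = (−1)^185 = -1.

-1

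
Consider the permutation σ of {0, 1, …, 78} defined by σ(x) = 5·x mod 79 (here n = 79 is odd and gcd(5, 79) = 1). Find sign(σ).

Trace 31: π^k(31) = [31, 76, 64, 4, 20, 21, 26] for k=0..6.
Decompose π into cycles: lengths [39, 39, 1] (3 cycles, including the fixed point 0).
n − c = 79 − 3 = 76; sign = (−1)^76 = +1.
The Jacobi symbol (5|79) = +1 (Zolotarev) agrees.

+1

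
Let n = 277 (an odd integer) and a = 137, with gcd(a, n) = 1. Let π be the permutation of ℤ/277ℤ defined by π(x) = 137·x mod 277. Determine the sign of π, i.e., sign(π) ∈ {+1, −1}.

Orbit of 200 under x↦137x: [200, 254, 173, 156, 43, 74, 166]… (length divides ord_277(137)).
The orbit structure of x ↦ 137x mod 277: 2 orbits of sizes [276, 1].
n − c = 277 − 2 = 275; sign = (−1)^275 = -1.
Zolotarev: (137|277) = -1, matching the cycle-count sign.

-1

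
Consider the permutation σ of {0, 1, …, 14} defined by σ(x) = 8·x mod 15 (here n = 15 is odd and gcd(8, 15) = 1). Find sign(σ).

+1

Trace 2: π^k(2) = [2, 1, 8, 4] for k=0..3.
5 cycles of lengths [4, 4, 4, 2, 1].
Σ(ℓ_i−1) = 15−5 = 10; sign = (−1)^10 = +1.
Via Zolotarev, sign(π_{8}) = (8|15) = +1.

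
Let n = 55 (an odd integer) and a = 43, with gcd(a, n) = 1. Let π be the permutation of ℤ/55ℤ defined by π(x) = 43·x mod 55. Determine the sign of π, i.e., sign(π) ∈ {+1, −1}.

Orbit of 1 under x↦43x: [1, 43, 34, 32]… (length divides ord_55(43)).
Cycle type of π: 4×11 + 2×5 + 1; total 17 cycles.
55 − 17 = 38 transpositions; sign(π) = (−1)^38 = +1.
(43|55)_J = +1 (Zolotarev's lemma cross-check).

+1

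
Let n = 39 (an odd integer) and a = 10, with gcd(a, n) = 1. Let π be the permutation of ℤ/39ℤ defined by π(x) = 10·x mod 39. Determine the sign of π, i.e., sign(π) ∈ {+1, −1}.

Start at x=10: 10 → 22 → 25 → 16 → 4 → 1 → 10 (one orbit).
Cycle type of π: 6×6 + 1×3; total 9 cycles.
9 cycles on 39: each ℓ→(−1)^(ℓ−1), product (−1)^30 = +1.
The Jacobi symbol (10|39) = +1 (Zolotarev) agrees.

+1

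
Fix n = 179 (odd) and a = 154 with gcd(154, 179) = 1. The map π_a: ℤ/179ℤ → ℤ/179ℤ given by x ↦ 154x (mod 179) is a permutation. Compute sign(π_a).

Trace 43: π^k(43) = [43, 178, 25, 91, 52, 132, 101] for k=0..6.
Cycle lengths of π_154 on ℤ/179ℤ: [178, 1]; 2 cycles in total.
Σ(ℓ_i−1) = 179−2 = 177; sign = (−1)^177 = -1.
Via Zolotarev, sign(π_{154}) = (154|179) = -1.

-1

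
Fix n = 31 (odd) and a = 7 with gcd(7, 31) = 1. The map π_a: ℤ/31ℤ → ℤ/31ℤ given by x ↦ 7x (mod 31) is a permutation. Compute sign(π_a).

Trace 14: π^k(14) = [14, 5, 4, 28, 10, 8, 25] for k=0..6.
π_7 has 3 disjoint cycles with lengths [15, 15, 1] on {0,…,30}.
With 3 cycles on 31 points, sign = (−1)^{31−3} = +1.
(7|31)_J = +1 (Zolotarev's lemma cross-check).

+1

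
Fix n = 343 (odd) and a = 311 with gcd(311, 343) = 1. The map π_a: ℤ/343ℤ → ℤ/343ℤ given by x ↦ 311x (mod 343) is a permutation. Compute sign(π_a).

Orbit of 93 under x↦311x: [93, 111, 221, 131, 267, 31, 37]… (length divides ord_343(311)).
Decompose π into cycles: lengths [294, 42, 6, 1] (4 cycles, including the fixed point 0).
n − c = 343 − 4 = 339; sign = (−1)^339 = -1.
Zolotarev: (311|343) = -1, matching the cycle-count sign.

-1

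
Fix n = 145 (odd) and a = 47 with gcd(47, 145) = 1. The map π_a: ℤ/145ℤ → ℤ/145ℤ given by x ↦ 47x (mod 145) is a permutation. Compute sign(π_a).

Start at x=102: 102 → 9 → 133 → 16 → 27 → 109 → 48 → … (one orbit).
The orbit structure of x ↦ 47x mod 145: 7 orbits of sizes [28, 28, 28, 28, 28, 4, 1].
n − c = 145 − 7 = 138; sign = (−1)^138 = +1.
Zolotarev: (47|145) = +1, matching the cycle-count sign.

+1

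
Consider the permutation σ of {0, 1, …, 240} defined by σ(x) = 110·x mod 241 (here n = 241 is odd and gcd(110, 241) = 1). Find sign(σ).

Trace 117: π^k(117) = [117, 97, 66, 30, 167, 54, 156] for k=0..6.
The orbit structure of x ↦ 110x mod 241: 2 orbits of sizes [240, 1].
2 cycles on 241: each ℓ→(−1)^(ℓ−1), product (−1)^239 = -1.
The Jacobi symbol (110|241) = -1 (Zolotarev) agrees.

-1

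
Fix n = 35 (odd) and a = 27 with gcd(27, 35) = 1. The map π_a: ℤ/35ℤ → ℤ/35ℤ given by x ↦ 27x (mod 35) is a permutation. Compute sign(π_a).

+1

Start at x=29: 29 → 13 → 1 → 27 → 29 (one orbit).
11 cycles of lengths [4, 4, 4, 4, 4, 4, 4, 2, 2, 2, 1].
11 cycles on 35: each ℓ→(−1)^(ℓ−1), product (−1)^24 = +1.
(27|35)_J = +1 (Zolotarev's lemma cross-check).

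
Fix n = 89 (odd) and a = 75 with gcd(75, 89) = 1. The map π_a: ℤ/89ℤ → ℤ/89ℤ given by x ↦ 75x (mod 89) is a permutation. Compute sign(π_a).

Start at x=20: 20 → 76 → 4 → 33 → 72 → 60 → 50 → … (one orbit).
Cycle lengths of π_75 on ℤ/89ℤ: [88, 1]; 2 cycles in total.
2 cycles on 89: each ℓ→(−1)^(ℓ−1), product (−1)^87 = -1.
Via Zolotarev, sign(π_{75}) = (75|89) = -1.

-1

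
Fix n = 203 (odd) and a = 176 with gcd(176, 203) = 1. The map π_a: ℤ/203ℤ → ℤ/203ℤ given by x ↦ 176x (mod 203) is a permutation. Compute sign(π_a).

-1

Start at x=120: 120 → 8 → 190 → 148 → 64 → 99 → 169 → … (one orbit).
Cycle type of π: 28×7 + 1×7; total 14 cycles.
203 − 14 = 189 transpositions; sign(π) = (−1)^189 = -1.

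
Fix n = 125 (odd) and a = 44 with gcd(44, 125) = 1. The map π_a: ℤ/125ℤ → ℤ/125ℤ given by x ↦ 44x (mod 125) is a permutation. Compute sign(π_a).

Orbit of 44 under x↦44x: [44, 61, 59, 96, 99, 106, 39]… (length divides ord_125(44)).
7 cycles of lengths [50, 50, 10, 10, 2, 2, 1].
Σ(ℓ_i−1) = 125−7 = 118; sign = (−1)^118 = +1.

+1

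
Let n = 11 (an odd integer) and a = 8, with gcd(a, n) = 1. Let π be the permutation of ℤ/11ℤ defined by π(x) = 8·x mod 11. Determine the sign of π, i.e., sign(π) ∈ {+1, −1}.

Orbit of 10 under x↦8x: [10, 3, 2, 5, 7, 1, 8]… (length divides ord_11(8)).
Cycle type of π: 10 + 1; total 2 cycles.
Σ(ℓ_i−1) = 11−2 = 9; sign = (−1)^9 = -1.
The Jacobi symbol (8|11) = -1 (Zolotarev) agrees.

-1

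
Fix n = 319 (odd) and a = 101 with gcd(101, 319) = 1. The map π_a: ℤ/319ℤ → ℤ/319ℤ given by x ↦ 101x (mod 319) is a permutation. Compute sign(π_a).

Orbit of 8 under x↦101x: [8, 170, 263, 86, 73, 36, 127]… (length divides ord_319(101)).
The orbit structure of x ↦ 101x mod 319: 5 orbits of sizes [140, 140, 28, 10, 1].
Σ(ℓ_i−1) = 319−5 = 314; sign = (−1)^314 = +1.
The Jacobi symbol (101|319) = +1 (Zolotarev) agrees.

+1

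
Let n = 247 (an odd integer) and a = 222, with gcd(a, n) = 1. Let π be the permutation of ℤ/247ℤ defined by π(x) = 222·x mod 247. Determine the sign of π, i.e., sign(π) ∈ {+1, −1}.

-1

Start at x=53: 53 → 157 → 27 → 66 → 79 → 1 → 222 → … (one orbit).
The orbit structure of x ↦ 222x mod 247: 26 orbits of sizes [18, 18, 18, 18, 18, 18, 18, 18, 18, 18, 18, 18, 18, 1, 1, 1, 1, 1, 1, 1, 1, 1, 1, 1, 1, 1].
n − c = 247 − 26 = 221; sign = (−1)^221 = -1.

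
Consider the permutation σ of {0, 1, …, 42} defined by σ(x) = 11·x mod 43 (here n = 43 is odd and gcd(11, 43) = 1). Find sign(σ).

Orbit of 41 under x↦11x: [41, 21, 16, 4, 1, 11, 35]… (length divides ord_43(11)).
Cycle lengths of π_11 on ℤ/43ℤ: [7, 7, 7, 7, 7, 7, 1]; 7 cycles in total.
n − c = 43 − 7 = 36; sign = (−1)^36 = +1.
Zolotarev: (11|43) = +1, matching the cycle-count sign.

+1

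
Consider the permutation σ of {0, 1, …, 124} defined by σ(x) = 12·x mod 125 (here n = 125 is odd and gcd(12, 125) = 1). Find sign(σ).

Orbit of 104 under x↦12x: [104, 123, 101, 87, 44, 28, 86]… (length divides ord_125(12)).
4 cycles of lengths [100, 20, 4, 1].
4 cycles on 125: each ℓ→(−1)^(ℓ−1), product (−1)^121 = -1.
Via Zolotarev, sign(π_{12}) = (12|125) = -1.

-1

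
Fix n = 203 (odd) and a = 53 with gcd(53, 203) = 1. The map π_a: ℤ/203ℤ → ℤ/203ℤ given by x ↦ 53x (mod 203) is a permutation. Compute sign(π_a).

+1

Orbit of 198 under x↦53x: [198, 141, 165, 16, 36, 81, 30]… (length divides ord_203(53)).
Cycle type of π: 21×8 + 7×4 + 3×2 + 1; total 15 cycles.
n − c = 203 − 15 = 188; sign = (−1)^188 = +1.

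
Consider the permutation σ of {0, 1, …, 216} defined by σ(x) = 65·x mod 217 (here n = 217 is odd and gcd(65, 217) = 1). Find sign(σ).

-1

Trace 1: π^k(1) = [1, 65, 102, 120, 205, 88, 78] for k=0..6.
The orbit structure of x ↦ 65x mod 217: 10 orbits of sizes [30, 30, 30, 30, 30, 30, 30, 3, 3, 1].
Σ(ℓ_i−1) = 217−10 = 207; sign = (−1)^207 = -1.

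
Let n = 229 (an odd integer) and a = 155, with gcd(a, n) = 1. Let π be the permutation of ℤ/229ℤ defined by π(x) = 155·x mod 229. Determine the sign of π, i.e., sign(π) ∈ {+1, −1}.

Start at x=156: 156 → 135 → 86 → 48 → 112 → 185 → 50 → … (one orbit).
Cycle lengths of π_155 on ℤ/229ℤ: [228, 1]; 2 cycles in total.
Σ(ℓ_i−1) = 229−2 = 227; sign = (−1)^227 = -1.
Zolotarev: (155|229) = -1, matching the cycle-count sign.

-1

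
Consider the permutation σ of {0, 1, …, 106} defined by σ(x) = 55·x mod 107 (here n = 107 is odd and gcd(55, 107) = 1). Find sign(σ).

-1

Start at x=83: 83 → 71 → 53 → 26 → 39 → 5 → 61 → … (one orbit).
2 cycles of lengths [106, 1].
107 − 2 = 105 transpositions; sign(π) = (−1)^105 = -1.
Zolotarev: (55|107) = -1, matching the cycle-count sign.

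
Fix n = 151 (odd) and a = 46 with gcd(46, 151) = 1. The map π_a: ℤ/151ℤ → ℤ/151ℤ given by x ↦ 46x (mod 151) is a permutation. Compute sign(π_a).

Orbit of 147 under x↦46x: [147, 118, 143, 85, 135, 19, 119]… (length divides ord_151(46)).
6 cycles of lengths [30, 30, 30, 30, 30, 1].
n − c = 151 − 6 = 145; sign = (−1)^145 = -1.
(46|151)_J = -1 (Zolotarev's lemma cross-check).

-1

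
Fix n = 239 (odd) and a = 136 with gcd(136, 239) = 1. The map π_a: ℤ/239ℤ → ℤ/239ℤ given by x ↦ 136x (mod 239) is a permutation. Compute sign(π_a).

+1

Orbit of 196 under x↦136x: [196, 127, 64, 100, 216, 218, 12]… (length divides ord_239(136)).
π_136 has 3 disjoint cycles with lengths [119, 119, 1] on {0,…,238}.
3 cycles on 239: each ℓ→(−1)^(ℓ−1), product (−1)^236 = +1.
Check: (136/239) = +1 by Zolotarev.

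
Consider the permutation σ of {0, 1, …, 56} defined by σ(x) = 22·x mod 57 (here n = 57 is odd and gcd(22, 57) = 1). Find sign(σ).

-1

Start at x=37: 37 → 16 → 10 → 49 → 52 → 4 → 31 → … (one orbit).
Cycle type of π: 18×3 + 1×3; total 6 cycles.
sign(π) = (−1)^{n − #cycles} = (−1)^{57−6} = (−1)^51 = -1.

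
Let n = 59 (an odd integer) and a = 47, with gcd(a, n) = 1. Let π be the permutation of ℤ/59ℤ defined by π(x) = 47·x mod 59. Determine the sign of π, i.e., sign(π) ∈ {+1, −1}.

Trace 45: π^k(45) = [45, 50, 49, 2, 35, 52, 25] for k=0..6.
Decompose π into cycles: lengths [58, 1] (2 cycles, including the fixed point 0).
With 2 cycles on 59 points, sign = (−1)^{59−2} = -1.
(47|59)_J = -1 (Zolotarev's lemma cross-check).

-1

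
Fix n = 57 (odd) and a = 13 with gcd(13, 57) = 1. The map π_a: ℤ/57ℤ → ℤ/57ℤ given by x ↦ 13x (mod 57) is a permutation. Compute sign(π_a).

-1

Start at x=43: 43 → 46 → 28 → 22 → 1 → 13 → 55 → … (one orbit).
Cycle type of π: 18×3 + 1×3; total 6 cycles.
n − c = 57 − 6 = 51; sign = (−1)^51 = -1.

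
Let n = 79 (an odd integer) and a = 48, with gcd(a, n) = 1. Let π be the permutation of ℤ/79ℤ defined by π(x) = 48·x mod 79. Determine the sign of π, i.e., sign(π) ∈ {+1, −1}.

-1

Start at x=67: 67 → 56 → 2 → 17 → 26 → 63 → 22 → … (one orbit).
Cycle lengths of π_48 on ℤ/79ℤ: [78, 1]; 2 cycles in total.
2 cycles on 79: each ℓ→(−1)^(ℓ−1), product (−1)^77 = -1.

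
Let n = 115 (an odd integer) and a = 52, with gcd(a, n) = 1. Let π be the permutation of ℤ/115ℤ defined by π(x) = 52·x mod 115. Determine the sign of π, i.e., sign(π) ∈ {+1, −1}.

-1

Trace 29: π^k(29) = [29, 13, 101, 77, 94, 58, 26] for k=0..6.
The orbit structure of x ↦ 52x mod 115: 6 orbits of sizes [44, 44, 11, 11, 4, 1].
With 6 cycles on 115 points, sign = (−1)^{115−6} = -1.
The Jacobi symbol (52|115) = -1 (Zolotarev) agrees.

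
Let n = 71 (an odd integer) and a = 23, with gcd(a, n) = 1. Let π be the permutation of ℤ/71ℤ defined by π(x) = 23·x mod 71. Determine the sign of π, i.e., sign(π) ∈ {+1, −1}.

Trace 32: π^k(32) = [32, 26, 30, 51, 37, 70, 48] for k=0..6.
Decompose π into cycles: lengths [14, 14, 14, 14, 14, 1] (6 cycles, including the fixed point 0).
n − c = 71 − 6 = 65; sign = (−1)^65 = -1.
Check: (23/71) = -1 by Zolotarev.

-1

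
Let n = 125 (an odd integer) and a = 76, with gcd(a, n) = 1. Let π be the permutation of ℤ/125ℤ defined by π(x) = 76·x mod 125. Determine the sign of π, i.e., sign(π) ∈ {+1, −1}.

Orbit of 1 under x↦76x: [1, 76, 26, 101, 51]… (length divides ord_125(76)).
π_76 has 45 disjoint cycles with lengths [5, 5, 5, 5, 5, 5, 5, 5, 5, 5, 5, 5, 5, 5, 5, 5, 5, 5, 5, 5, 1, 1, 1, 1, 1, 1, 1, 1, 1, 1, 1, 1, 1, 1, 1, 1, 1, 1, 1, 1, 1, 1, 1, 1, 1] on {0,…,124}.
sign(π) = (−1)^{n − #cycles} = (−1)^{125−45} = (−1)^80 = +1.
Check: (76/125) = +1 by Zolotarev.

+1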